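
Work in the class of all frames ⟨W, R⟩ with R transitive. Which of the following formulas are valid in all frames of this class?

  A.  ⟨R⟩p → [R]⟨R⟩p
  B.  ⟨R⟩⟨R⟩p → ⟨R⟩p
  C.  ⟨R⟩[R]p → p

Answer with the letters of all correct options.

(A) ⟨R⟩p → [R]⟨R⟩p (axiom 5) characterises the euclidean frames. Such an R need not be euclidean — not valid.
(B) ⟨R⟩⟨R⟩p → ⟨R⟩p (the dual of axiom 4) characterises the transitive frames. Every such R is transitive — valid.
(C) the dual of axiom B: valid iff R is symmetric. Such an R need not be symmetric — not valid.

B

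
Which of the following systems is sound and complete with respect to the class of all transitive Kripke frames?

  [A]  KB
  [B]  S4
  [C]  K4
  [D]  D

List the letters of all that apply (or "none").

(A) KB is determined by the class of symmetric frames.
(B) S4 is determined by the class of reflexive and transitive frames.
(C) K4 is determined by exactly this class.
(D) D is determined by the class of serial frames.

C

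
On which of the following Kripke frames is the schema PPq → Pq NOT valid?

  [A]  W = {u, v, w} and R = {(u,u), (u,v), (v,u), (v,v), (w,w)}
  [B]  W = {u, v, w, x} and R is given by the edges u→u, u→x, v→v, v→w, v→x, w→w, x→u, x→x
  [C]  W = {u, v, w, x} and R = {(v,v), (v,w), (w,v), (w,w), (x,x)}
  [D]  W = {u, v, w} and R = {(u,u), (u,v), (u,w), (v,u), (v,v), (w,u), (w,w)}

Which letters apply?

The schema PPq → Pq is the dual of axiom 4; it is valid on a frame iff R is transitive.
(A) R is transitive (R is closed under composition), so the schema is valid here.
(B) R is not transitive (v R x and x R u but not v R u), so the schema fails here.
(C) R is transitive (R is closed under composition), so the schema is valid here.
(D) R is not transitive (v R u and u R w but not v R w), so the schema fails here.

B, D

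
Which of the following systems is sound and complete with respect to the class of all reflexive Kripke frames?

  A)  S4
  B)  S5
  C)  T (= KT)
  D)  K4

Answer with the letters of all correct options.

C

(A) S4 is determined by the class of reflexive and transitive frames.
(B) S5 is determined by the class of reflexive, symmetric, and transitive frames.
(C) T (= KT) is determined by exactly this class.
(D) K4 is determined by the class of transitive frames.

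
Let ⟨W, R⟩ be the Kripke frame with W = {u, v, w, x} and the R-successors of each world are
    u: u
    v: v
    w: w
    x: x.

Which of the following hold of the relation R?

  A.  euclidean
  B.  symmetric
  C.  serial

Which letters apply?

(A) euclidean: any two R-successors of the same world are R-related.
(B) symmetric: every R-edge is matched by its reverse.
(C) serial: every world has an R-successor.

A, B, C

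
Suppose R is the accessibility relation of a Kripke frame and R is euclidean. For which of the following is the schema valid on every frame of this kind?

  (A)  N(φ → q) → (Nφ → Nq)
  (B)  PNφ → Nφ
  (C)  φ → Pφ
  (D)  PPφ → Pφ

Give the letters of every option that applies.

(A) N(φ → q) → (Nφ → Nq) is the K axiom; it holds on all frames — valid.
(B) PNφ → Nφ (the dual of axiom 5) characterises the euclidean frames. Every such R is euclidean — valid.
(C) φ → Pφ is the dual of axiom T; it is valid on a frame exactly when R is reflexive. Such an R need not be reflexive, so not valid.
(D) the dual of axiom 4: valid iff R is transitive. Such an R need not be transitive — not valid.

A, B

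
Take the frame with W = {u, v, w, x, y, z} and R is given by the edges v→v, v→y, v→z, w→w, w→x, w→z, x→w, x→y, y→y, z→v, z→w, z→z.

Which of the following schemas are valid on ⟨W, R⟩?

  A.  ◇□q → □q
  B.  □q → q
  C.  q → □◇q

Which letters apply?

none

R is not reflexive: not u R u.
R is not symmetric: v R y but not y R v.
R is not euclidean: v R y and v R v but not y R v.
(A) ◇□q → □q is the dual of axiom 5, which corresponds to the euclidean property. R is not euclidean — not valid.
(B) □q → q is axiom T, which corresponds to reflexivity. R is not reflexive — not valid.
(C) q → □◇q is axiom B; it is valid on a frame exactly when R is symmetric. R is not symmetric, so not valid.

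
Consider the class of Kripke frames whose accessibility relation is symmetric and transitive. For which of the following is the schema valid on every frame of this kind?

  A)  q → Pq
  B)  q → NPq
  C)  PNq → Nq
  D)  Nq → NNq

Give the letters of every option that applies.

A symmetric transitive relation is euclidean (uRv and uRw give vRu by symmetry, then vRw by transitivity).
(A) q → Pq is the dual of axiom T; it is valid on a frame exactly when R is reflexive. Such an R need not be reflexive, so not valid.
(B) q → NPq is axiom B, which corresponds to symmetry. Every such R is symmetric — valid.
(C) PNq → Nq is the dual of axiom 5, which corresponds to the euclidean property. Every such R is euclidean — valid.
(D) Nq → NNq is axiom 4; it is valid on a frame exactly when R is transitive. Every such R is transitive, so valid.

B, C, D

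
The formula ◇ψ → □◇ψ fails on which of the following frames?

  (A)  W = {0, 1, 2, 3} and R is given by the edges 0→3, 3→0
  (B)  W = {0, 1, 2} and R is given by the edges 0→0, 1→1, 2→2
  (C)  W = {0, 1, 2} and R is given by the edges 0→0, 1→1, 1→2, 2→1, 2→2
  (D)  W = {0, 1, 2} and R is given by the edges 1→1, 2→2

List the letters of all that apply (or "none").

The schema ◇ψ → □◇ψ is axiom 5; it is valid on a frame iff R is euclidean.
(A) R is not euclidean (0 R 3 and 0 R 3 but not 3 R 3), so the schema fails here.
(B) R is euclidean (any two R-successors of the same world are R-related), so the schema is valid here.
(C) R is euclidean (any two R-successors of the same world are R-related), so the schema is valid here.
(D) R is euclidean (any two R-successors of the same world are R-related), so the schema is valid here.

A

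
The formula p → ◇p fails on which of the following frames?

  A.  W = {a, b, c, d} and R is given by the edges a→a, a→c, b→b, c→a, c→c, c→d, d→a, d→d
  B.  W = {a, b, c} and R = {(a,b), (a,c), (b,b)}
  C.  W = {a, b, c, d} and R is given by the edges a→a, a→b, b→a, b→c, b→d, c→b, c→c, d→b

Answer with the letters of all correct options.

B, C

The schema p → ◇p is the dual of axiom T; it is valid on a frame iff R is reflexive.
(A) R is reflexive (each world relates to itself), so the schema is valid here.
(B) R is not reflexive (not a R a), so the schema fails here.
(C) R is not reflexive (not b R b), so the schema fails here.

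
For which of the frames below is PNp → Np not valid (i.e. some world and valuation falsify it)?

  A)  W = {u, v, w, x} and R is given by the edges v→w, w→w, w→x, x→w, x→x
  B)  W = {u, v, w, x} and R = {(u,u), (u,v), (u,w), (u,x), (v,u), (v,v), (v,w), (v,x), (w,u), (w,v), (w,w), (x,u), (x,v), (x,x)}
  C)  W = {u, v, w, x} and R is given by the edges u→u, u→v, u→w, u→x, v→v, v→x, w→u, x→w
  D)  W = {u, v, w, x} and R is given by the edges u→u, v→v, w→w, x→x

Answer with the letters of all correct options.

B, C

The schema PNp → Np is the dual of axiom 5; it is valid on a frame iff R is euclidean.
(A) R is euclidean (any two R-successors of the same world are R-related), so the schema is valid here.
(B) R is not euclidean (u R w and u R x but not w R x), so the schema fails here.
(C) R is not euclidean (u R v and u R u but not v R u), so the schema fails here.
(D) R is euclidean (any two R-successors of the same world are R-related), so the schema is valid here.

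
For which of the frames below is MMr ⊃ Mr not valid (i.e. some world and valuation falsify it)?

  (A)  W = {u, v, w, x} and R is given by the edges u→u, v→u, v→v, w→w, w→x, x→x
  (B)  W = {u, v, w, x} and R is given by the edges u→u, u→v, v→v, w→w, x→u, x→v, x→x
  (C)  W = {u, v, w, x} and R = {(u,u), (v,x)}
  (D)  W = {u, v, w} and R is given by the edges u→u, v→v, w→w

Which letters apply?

The schema MMr ⊃ Mr is the dual of axiom 4; it is valid on a frame iff R is transitive.
(A) R is transitive (R is closed under composition), so the schema is valid here.
(B) R is transitive (R is closed under composition), so the schema is valid here.
(C) R is transitive (R is closed under composition), so the schema is valid here.
(D) R is transitive (R is closed under composition), so the schema is valid here.

none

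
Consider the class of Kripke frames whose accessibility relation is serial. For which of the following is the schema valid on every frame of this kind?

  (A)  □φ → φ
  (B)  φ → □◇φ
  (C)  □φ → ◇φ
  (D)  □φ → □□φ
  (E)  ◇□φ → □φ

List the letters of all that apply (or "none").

C

(A) □φ → φ is axiom T; it is valid on a frame exactly when R is reflexive. Such an R need not be reflexive, so not valid.
(B) φ → □◇φ (axiom B) characterises the symmetric frames. Such an R need not be symmetric — not valid.
(C) □φ → ◇φ (axiom D) characterises the serial frames. Every such R is serial — valid.
(D) □φ → □□φ (axiom 4) characterises the transitive frames. Such an R need not be transitive — not valid.
(E) ◇□φ → □φ is the dual of axiom 5, which corresponds to the euclidean property. Such an R need not be euclidean — not valid.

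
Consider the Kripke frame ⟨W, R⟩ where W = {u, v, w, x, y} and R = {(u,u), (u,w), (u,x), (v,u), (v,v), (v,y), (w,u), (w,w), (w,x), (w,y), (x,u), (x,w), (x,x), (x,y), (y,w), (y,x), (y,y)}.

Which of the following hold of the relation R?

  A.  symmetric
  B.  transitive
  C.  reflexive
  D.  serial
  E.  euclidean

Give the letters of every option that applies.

(A) not symmetric: v R u but not u R v.
(B) not transitive: u R w and w R y but not u R y.
(C) reflexive: each world relates to itself.
(D) serial: every world has an R-successor.
(E) not euclidean: v R u and v R v but not u R v.

C, D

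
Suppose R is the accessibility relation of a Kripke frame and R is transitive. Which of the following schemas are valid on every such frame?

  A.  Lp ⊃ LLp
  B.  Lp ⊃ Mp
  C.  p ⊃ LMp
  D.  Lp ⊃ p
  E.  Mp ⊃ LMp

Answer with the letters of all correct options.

(A) Lp ⊃ LLp is axiom 4; it is valid on a frame exactly when R is transitive. Every such R is transitive, so valid.
(B) axiom D: valid iff R is serial. Such an R need not be serial — not valid.
(C) p ⊃ LMp is axiom B, which corresponds to symmetry. Such an R need not be symmetric — not valid.
(D) Lp ⊃ p (axiom T) characterises the reflexive frames. Such an R need not be reflexive — not valid.
(E) Mp ⊃ LMp is axiom 5; it is valid on a frame exactly when R is euclidean. Such an R need not be euclidean, so not valid.

A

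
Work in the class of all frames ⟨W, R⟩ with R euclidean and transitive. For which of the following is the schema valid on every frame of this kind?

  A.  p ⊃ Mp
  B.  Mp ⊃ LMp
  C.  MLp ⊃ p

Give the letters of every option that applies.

(A) p ⊃ Mp is the dual of axiom T; it is valid on a frame exactly when R is reflexive. Such an R need not be reflexive, so not valid.
(B) axiom 5: valid iff R is euclidean. Every such R is euclidean — valid.
(C) MLp ⊃ p is the dual of axiom B; it is valid on a frame exactly when R is symmetric. Such an R need not be symmetric, so not valid.

B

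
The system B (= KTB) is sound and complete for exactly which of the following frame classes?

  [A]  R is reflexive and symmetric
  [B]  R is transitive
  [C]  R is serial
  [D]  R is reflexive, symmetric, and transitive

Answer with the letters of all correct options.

A

(A) B (= KTB) is sound and complete for exactly this class.
(B) this class determines K4, not B (= KTB).
(C) this class determines D, not B (= KTB).
(D) this class determines S5, not B (= KTB).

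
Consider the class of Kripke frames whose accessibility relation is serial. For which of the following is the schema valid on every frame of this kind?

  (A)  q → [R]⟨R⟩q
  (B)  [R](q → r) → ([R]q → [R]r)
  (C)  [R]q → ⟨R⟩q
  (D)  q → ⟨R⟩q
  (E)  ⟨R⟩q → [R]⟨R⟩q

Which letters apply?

(A) q → [R]⟨R⟩q is axiom B; it is valid on a frame exactly when R is symmetric. Such an R need not be symmetric, so not valid.
(B) [R](q → r) → ([R]q → [R]r) is axiom K, valid on every Kripke frame — valid.
(C) [R]q → ⟨R⟩q is axiom D, which corresponds to seriality. Every such R is serial — valid.
(D) q → ⟨R⟩q is the dual of axiom T; it is valid on a frame exactly when R is reflexive. Such an R need not be reflexive, so not valid.
(E) ⟨R⟩q → [R]⟨R⟩q is axiom 5, which corresponds to the euclidean property. Such an R need not be euclidean — not valid.

B, C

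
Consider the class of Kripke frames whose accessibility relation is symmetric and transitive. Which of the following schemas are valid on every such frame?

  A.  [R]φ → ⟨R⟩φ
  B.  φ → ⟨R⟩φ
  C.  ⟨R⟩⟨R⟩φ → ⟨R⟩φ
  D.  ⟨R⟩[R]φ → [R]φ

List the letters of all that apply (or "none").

A symmetric transitive relation is euclidean (uRv and uRw give vRu by symmetry, then vRw by transitivity).
(A) [R]φ → ⟨R⟩φ is axiom D, which corresponds to seriality. Such an R need not be serial — not valid.
(B) the dual of axiom T: valid iff R is reflexive. Such an R need not be reflexive — not valid.
(C) ⟨R⟩⟨R⟩φ → ⟨R⟩φ (the dual of axiom 4) characterises the transitive frames. Every such R is transitive — valid.
(D) ⟨R⟩[R]φ → [R]φ is the dual of axiom 5, which corresponds to the euclidean property. Every such R is euclidean — valid.

C, D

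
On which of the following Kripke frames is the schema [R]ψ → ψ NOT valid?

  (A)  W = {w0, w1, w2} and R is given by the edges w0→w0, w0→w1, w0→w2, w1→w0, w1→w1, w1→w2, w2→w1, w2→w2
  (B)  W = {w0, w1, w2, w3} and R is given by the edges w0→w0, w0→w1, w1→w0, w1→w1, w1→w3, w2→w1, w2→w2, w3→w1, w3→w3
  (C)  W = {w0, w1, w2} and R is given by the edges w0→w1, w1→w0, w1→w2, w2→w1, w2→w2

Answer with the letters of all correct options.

C

The schema [R]ψ → ψ is axiom T; it is valid on a frame iff R is reflexive.
(A) R is reflexive (each world relates to itself), so the schema is valid here.
(B) R is reflexive (each world relates to itself), so the schema is valid here.
(C) R is not reflexive (not w0 R w0), so the schema fails here.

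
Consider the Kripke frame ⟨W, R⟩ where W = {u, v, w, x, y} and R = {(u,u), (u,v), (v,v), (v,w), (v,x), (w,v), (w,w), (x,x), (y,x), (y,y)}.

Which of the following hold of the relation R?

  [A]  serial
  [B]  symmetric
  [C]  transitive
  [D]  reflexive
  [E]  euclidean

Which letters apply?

(A) serial: every world has an R-successor.
(B) not symmetric: u R v but not v R u.
(C) not transitive: u R v and v R w but not u R w.
(D) reflexive: each world relates to itself.
(E) not euclidean: u R v and u R u but not v R u.

A, D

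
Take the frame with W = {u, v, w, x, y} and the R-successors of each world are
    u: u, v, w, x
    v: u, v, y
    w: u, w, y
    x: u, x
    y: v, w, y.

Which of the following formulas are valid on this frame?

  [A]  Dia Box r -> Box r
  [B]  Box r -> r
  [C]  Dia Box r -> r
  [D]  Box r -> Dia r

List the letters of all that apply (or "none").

R is reflexive: each world relates to itself.
R is symmetric: every R-edge is matched by its reverse.
R is not euclidean: u R v and u R w but not v R w.
R is serial: every world has an R-successor.
(A) Dia Box r -> Box r (the dual of axiom 5) characterises the euclidean frames. R is not euclidean — not valid.
(B) Box r -> r (axiom T) characterises the reflexive frames. R is reflexive — valid.
(C) Dia Box r -> r is the dual of axiom B, which corresponds to symmetry. R is symmetric — valid.
(D) axiom D: valid iff R is serial. R is serial — valid.

B, C, D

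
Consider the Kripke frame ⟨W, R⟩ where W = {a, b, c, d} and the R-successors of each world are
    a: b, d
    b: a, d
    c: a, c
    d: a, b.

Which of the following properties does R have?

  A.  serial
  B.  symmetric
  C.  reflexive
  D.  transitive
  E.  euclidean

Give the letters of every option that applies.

A

(A) serial: every world has an R-successor.
(B) not symmetric: c R a but not a R c.
(C) not reflexive: not a R a.
(D) not transitive: a R b and b R a but not a R a.
(E) not euclidean: c R a and c R c but not a R c.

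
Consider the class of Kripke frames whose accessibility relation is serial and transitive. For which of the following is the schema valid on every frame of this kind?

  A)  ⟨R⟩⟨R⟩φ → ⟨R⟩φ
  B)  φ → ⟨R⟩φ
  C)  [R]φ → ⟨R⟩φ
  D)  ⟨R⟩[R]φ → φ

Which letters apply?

A, C

(A) the dual of axiom 4: valid iff R is transitive. Every such R is transitive — valid.
(B) the dual of axiom T: valid iff R is reflexive. Such an R need not be reflexive — not valid.
(C) [R]φ → ⟨R⟩φ is axiom D, which corresponds to seriality. Every such R is serial — valid.
(D) the dual of axiom B: valid iff R is symmetric. Such an R need not be symmetric — not valid.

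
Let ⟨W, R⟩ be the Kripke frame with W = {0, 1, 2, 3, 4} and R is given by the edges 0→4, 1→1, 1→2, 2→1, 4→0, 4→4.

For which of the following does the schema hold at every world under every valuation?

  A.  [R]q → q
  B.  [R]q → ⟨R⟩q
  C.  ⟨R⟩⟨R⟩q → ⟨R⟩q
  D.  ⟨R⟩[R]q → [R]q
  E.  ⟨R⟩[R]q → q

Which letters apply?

E

R is not reflexive: not 0 R 0.
R is symmetric: every R-edge is matched by its reverse.
R is not transitive: 0 R 4 and 4 R 0 but not 0 R 0.
R is not euclidean: 1 R 2 and 1 R 2 but not 2 R 2.
R is not serial: 3 has no R-successor.
(A) [R]q → q is axiom T; it is valid on a frame exactly when R is reflexive. R is not reflexive, so not valid.
(B) axiom D: valid iff R is serial. R is not serial — not valid.
(C) ⟨R⟩⟨R⟩q → ⟨R⟩q (the dual of axiom 4) characterises the transitive frames. R is not transitive — not valid.
(D) ⟨R⟩[R]q → [R]q (the dual of axiom 5) characterises the euclidean frames. R is not euclidean — not valid.
(E) the dual of axiom B: valid iff R is symmetric. R is symmetric — valid.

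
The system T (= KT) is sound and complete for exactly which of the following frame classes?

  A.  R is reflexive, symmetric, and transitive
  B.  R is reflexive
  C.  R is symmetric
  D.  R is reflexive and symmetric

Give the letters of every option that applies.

(A) this class determines S5, not T (= KT).
(B) T (= KT) is sound and complete for exactly this class.
(C) this class determines KB, not T (= KT).
(D) this class determines B (= KTB), not T (= KT).

B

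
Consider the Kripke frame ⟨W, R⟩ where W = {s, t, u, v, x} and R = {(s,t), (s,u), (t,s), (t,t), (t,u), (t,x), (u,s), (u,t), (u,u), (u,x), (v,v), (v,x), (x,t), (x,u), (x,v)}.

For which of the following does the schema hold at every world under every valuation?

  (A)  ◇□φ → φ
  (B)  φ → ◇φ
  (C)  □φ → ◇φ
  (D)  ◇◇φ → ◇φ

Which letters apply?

R is not reflexive: not s R s.
R is symmetric: every R-edge is matched by its reverse.
R is not transitive: s R t and t R s but not s R s.
R is serial: every world has an R-successor.
(A) ◇□φ → φ is the dual of axiom B; it is valid on a frame exactly when R is symmetric. R is symmetric, so valid.
(B) φ → ◇φ (the dual of axiom T) characterises the reflexive frames. R is not reflexive — not valid.
(C) □φ → ◇φ is axiom D, which corresponds to seriality. R is serial — valid.
(D) the dual of axiom 4: valid iff R is transitive. R is not transitive — not valid.

A, C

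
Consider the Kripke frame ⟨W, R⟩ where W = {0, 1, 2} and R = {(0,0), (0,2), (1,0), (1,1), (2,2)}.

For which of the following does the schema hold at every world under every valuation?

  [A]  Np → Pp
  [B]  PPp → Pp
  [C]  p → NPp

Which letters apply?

R is not symmetric: 0 R 2 but not 2 R 0.
R is not transitive: 1 R 0 and 0 R 2 but not 1 R 2.
R is serial: every world has an R-successor.
(A) axiom D: valid iff R is serial. R is serial — valid.
(B) PPp → Pp is the dual of axiom 4, which corresponds to transitivity. R is not transitive — not valid.
(C) p → NPp is axiom B; it is valid on a frame exactly when R is symmetric. R is not symmetric, so not valid.

A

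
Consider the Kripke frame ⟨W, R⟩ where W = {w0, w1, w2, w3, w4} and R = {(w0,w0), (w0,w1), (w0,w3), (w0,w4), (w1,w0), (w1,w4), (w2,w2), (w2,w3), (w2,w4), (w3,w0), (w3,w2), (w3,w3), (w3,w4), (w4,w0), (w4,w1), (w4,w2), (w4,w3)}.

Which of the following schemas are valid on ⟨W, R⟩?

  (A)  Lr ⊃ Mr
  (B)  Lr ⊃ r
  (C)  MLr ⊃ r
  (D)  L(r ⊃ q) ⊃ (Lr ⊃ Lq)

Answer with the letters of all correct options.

A, C, D

R is not reflexive: not w1 R w1.
R is symmetric: every R-edge is matched by its reverse.
R is serial: every world has an R-successor.
(A) Lr ⊃ Mr is axiom D, which corresponds to seriality. R is serial — valid.
(B) Lr ⊃ r is axiom T; it is valid on a frame exactly when R is reflexive. R is not reflexive, so not valid.
(C) MLr ⊃ r is the dual of axiom B; it is valid on a frame exactly when R is symmetric. R is symmetric, so valid.
(D) this is just K, valid on every normal frame.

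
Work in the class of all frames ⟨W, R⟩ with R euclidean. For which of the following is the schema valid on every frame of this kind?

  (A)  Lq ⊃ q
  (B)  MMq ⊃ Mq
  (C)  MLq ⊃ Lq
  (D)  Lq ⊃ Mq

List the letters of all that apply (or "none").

C

(A) Lq ⊃ q is axiom T, which corresponds to reflexivity. Such an R need not be reflexive — not valid.
(B) MMq ⊃ Mq (the dual of axiom 4) characterises the transitive frames. Such an R need not be transitive — not valid.
(C) MLq ⊃ Lq is the dual of axiom 5; it is valid on a frame exactly when R is euclidean. Every such R is euclidean, so valid.
(D) Lq ⊃ Mq (axiom D) characterises the serial frames. Such an R need not be serial — not valid.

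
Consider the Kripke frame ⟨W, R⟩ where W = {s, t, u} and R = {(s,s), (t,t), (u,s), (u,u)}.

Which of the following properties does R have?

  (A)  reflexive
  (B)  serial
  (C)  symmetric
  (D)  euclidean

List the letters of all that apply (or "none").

A, B

(A) reflexive: each world relates to itself.
(B) serial: every world has an R-successor.
(C) not symmetric: u R s but not s R u.
(D) not euclidean: u R s and u R u but not s R u.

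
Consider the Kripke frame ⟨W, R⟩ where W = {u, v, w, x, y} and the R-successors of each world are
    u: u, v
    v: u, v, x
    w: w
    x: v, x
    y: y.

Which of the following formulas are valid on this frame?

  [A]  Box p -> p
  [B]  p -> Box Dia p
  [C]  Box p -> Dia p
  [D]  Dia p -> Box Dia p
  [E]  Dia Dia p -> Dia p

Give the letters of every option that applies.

R is reflexive: each world relates to itself.
R is symmetric: every R-edge is matched by its reverse.
R is not transitive: u R v and v R x but not u R x.
R is not euclidean: v R u and v R x but not u R x.
R is serial: every world has an R-successor.
(A) Box p -> p is axiom T; it is valid on a frame exactly when R is reflexive. R is reflexive, so valid.
(B) axiom B: valid iff R is symmetric. R is symmetric — valid.
(C) Box p -> Dia p is axiom D, which corresponds to seriality. R is serial — valid.
(D) axiom 5: valid iff R is euclidean. R is not euclidean — not valid.
(E) Dia Dia p -> Dia p (the dual of axiom 4) characterises the transitive frames. R is not transitive — not valid.

A, B, C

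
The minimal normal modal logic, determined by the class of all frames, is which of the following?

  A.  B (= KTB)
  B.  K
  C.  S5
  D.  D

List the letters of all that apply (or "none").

B

(A) B (= KTB) is determined by the class of reflexive and symmetric frames.
(B) K is determined by exactly this class.
(C) S5 is determined by the class of reflexive, symmetric, and transitive frames.
(D) D is determined by the class of serial frames.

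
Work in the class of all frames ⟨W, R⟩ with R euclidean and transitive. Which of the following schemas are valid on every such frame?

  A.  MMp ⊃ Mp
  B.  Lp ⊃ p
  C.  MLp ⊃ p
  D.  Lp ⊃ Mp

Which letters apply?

(A) MMp ⊃ Mp is the dual of axiom 4; it is valid on a frame exactly when R is transitive. Every such R is transitive, so valid.
(B) Lp ⊃ p (axiom T) characterises the reflexive frames. Such an R need not be reflexive — not valid.
(C) MLp ⊃ p is the dual of axiom B, which corresponds to symmetry. Such an R need not be symmetric — not valid.
(D) Lp ⊃ Mp is axiom D; it is valid on a frame exactly when R is serial. Such an R need not be serial, so not valid.

A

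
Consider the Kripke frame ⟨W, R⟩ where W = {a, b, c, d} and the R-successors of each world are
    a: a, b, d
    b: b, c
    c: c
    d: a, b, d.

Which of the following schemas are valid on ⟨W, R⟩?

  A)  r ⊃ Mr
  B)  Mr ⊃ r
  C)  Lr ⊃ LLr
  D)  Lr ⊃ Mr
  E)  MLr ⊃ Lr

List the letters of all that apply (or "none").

A, D

R is reflexive: each world relates to itself.
R is not transitive: a R b and b R c but not a R c.
R is not euclidean: a R b and a R a but not b R a.
R is serial: every world has an R-successor.
R is not a subset of the identity: a R b with a ≠ b.
(A) r ⊃ Mr is the dual of axiom T; it is valid on a frame exactly when R is reflexive. R is reflexive, so valid.
(B) Mr ⊃ r is the converse of T; it holds exactly when R ⊆ identity. Here R ⊄ identity — not valid.
(C) Lr ⊃ LLr is axiom 4, which corresponds to transitivity. R is not transitive — not valid.
(D) Lr ⊃ Mr is axiom D; it is valid on a frame exactly when R is serial. R is serial, so valid.
(E) MLr ⊃ Lr is the dual of axiom 5, which corresponds to the euclidean property. R is not euclidean — not valid.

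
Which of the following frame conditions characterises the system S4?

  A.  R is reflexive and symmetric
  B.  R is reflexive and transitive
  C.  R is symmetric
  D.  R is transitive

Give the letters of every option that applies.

B

(A) this class determines B (= KTB), not S4.
(B) S4 is sound and complete for exactly this class.
(C) this class determines KB, not S4.
(D) this class determines K4, not S4.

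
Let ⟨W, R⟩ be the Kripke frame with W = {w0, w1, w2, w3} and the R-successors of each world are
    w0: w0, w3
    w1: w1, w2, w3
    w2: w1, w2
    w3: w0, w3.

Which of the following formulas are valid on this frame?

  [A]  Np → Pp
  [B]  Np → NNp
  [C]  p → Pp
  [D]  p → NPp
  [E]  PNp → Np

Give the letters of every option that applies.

A, C

R is reflexive: each world relates to itself.
R is not symmetric: w1 R w3 but not w3 R w1.
R is not transitive: w1 R w3 and w3 R w0 but not w1 R w0.
R is not euclidean: w1 R w2 and w1 R w3 but not w2 R w3.
R is serial: every world has an R-successor.
(A) Np → Pp is axiom D; it is valid on a frame exactly when R is serial. R is serial, so valid.
(B) Np → NNp is axiom 4; it is valid on a frame exactly when R is transitive. R is not transitive, so not valid.
(C) the dual of axiom T: valid iff R is reflexive. R is reflexive — valid.
(D) p → NPp is axiom B, which corresponds to symmetry. R is not symmetric — not valid.
(E) PNp → Np is the dual of axiom 5; it is valid on a frame exactly when R is euclidean. R is not euclidean, so not valid.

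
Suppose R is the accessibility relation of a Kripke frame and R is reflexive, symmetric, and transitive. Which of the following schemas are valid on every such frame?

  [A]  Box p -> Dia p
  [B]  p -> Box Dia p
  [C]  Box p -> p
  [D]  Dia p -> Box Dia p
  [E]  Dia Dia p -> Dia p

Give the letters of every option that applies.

A relation that is reflexive, symmetric, and transitive is also euclidean and serial.
(A) Box p -> Dia p is axiom D; it is valid on a frame exactly when R is serial. Every such R is serial, so valid.
(B) p -> Box Dia p (axiom B) characterises the symmetric frames. Every such R is symmetric — valid.
(C) Box p -> p is axiom T, which corresponds to reflexivity. Every such R is reflexive — valid.
(D) Dia p -> Box Dia p is axiom 5; it is valid on a frame exactly when R is euclidean. Every such R is euclidean, so valid.
(E) Dia Dia p -> Dia p (the dual of axiom 4) characterises the transitive frames. Every such R is transitive — valid.

A, B, C, D, E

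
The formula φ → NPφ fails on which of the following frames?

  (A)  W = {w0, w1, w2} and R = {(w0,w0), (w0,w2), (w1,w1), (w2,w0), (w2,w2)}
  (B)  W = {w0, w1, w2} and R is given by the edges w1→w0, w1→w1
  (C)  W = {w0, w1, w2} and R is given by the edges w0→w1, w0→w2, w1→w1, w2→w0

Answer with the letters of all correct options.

The schema φ → NPφ is axiom B; it is valid on a frame iff R is symmetric.
(A) R is symmetric (every R-edge is matched by its reverse), so the schema is valid here.
(B) R is not symmetric (w1 R w0 but not w0 R w1), so the schema fails here.
(C) R is not symmetric (w0 R w1 but not w1 R w0), so the schema fails here.

B, C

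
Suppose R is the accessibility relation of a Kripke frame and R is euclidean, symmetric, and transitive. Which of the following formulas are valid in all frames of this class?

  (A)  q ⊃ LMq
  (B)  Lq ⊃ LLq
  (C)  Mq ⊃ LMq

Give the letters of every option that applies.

A, B, C

(A) axiom B: valid iff R is symmetric. Every such R is symmetric — valid.
(B) Lq ⊃ LLq is axiom 4; it is valid on a frame exactly when R is transitive. Every such R is transitive, so valid.
(C) axiom 5: valid iff R is euclidean. Every such R is euclidean — valid.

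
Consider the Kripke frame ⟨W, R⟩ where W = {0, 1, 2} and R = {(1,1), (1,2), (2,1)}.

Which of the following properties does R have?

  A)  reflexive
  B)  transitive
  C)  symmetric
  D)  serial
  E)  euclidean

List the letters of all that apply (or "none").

C

(A) not reflexive: not 0 R 0.
(B) not transitive: 2 R 1 and 1 R 2 but not 2 R 2.
(C) symmetric: every R-edge is matched by its reverse.
(D) not serial: 0 has no R-successor.
(E) not euclidean: 1 R 2 and 1 R 2 but not 2 R 2.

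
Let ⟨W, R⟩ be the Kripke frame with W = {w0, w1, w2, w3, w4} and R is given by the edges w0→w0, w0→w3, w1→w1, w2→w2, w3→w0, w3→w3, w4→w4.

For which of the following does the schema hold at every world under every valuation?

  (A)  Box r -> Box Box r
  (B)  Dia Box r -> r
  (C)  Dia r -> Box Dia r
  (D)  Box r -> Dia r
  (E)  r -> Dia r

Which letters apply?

R is reflexive: each world relates to itself.
R is symmetric: every R-edge is matched by its reverse.
R is transitive: R is closed under composition.
R is euclidean: any two R-successors of the same world are R-related.
R is serial: every world has an R-successor.
(A) Box r -> Box Box r is axiom 4; it is valid on a frame exactly when R is transitive. R is transitive, so valid.
(B) Dia Box r -> r is the dual of axiom B, which corresponds to symmetry. R is symmetric — valid.
(C) Dia r -> Box Dia r is axiom 5; it is valid on a frame exactly when R is euclidean. R is euclidean, so valid.
(D) axiom D: valid iff R is serial. R is serial — valid.
(E) r -> Dia r is the dual of axiom T, which corresponds to reflexivity. R is reflexive — valid.

A, B, C, D, E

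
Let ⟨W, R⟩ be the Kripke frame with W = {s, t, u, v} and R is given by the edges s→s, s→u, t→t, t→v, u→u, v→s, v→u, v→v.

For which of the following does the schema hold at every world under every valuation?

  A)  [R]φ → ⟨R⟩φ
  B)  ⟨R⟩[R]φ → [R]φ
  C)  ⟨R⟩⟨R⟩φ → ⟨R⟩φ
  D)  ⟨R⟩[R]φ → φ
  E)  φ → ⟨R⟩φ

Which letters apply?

R is reflexive: each world relates to itself.
R is not symmetric: s R u but not u R s.
R is not transitive: t R v and v R s but not t R s.
R is not euclidean: s R u and s R s but not u R s.
R is serial: every world has an R-successor.
(A) [R]φ → ⟨R⟩φ (axiom D) characterises the serial frames. R is serial — valid.
(B) ⟨R⟩[R]φ → [R]φ (the dual of axiom 5) characterises the euclidean frames. R is not euclidean — not valid.
(C) the dual of axiom 4: valid iff R is transitive. R is not transitive — not valid.
(D) ⟨R⟩[R]φ → φ is the dual of axiom B; it is valid on a frame exactly when R is symmetric. R is not symmetric, so not valid.
(E) the dual of axiom T: valid iff R is reflexive. R is reflexive — valid.

A, E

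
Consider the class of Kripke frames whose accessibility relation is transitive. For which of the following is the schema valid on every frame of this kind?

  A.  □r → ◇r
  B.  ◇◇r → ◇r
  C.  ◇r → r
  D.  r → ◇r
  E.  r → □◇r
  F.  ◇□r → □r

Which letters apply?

(A) □r → ◇r is axiom D; it is valid on a frame exactly when R is serial. Such an R need not be serial, so not valid.
(B) ◇◇r → ◇r is the dual of axiom 4, which corresponds to transitivity. Every such R is transitive — valid.
(C) ◇r → r is the converse of T; it holds exactly when R ⊆ identity. Such an R need not be a subset of the identity — not valid.
(D) the dual of axiom T: valid iff R is reflexive. Such an R need not be reflexive — not valid.
(E) axiom B: valid iff R is symmetric. Such an R need not be symmetric — not valid.
(F) the dual of axiom 5: valid iff R is euclidean. Such an R need not be euclidean — not valid.

B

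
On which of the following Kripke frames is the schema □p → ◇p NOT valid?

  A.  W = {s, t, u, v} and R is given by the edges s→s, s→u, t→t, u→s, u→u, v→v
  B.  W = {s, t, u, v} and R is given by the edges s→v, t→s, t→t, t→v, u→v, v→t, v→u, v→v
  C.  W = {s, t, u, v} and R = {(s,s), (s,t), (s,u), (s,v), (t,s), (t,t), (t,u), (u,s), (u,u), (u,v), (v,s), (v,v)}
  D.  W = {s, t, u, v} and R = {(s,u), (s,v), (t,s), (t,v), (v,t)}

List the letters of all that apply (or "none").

D

The schema □p → ◇p is axiom D; it is valid on a frame iff R is serial.
(A) R is serial (every world has an R-successor), so the schema is valid here.
(B) R is serial (every world has an R-successor), so the schema is valid here.
(C) R is serial (every world has an R-successor), so the schema is valid here.
(D) R is not serial (u has no R-successor), so the schema fails here.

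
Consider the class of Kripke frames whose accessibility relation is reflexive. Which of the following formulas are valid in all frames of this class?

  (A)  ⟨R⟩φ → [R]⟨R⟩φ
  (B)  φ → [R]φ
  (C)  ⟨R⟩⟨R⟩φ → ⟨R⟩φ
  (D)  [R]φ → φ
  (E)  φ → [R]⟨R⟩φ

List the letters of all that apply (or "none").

A reflexive relation is serial.
(A) axiom 5: valid iff R is euclidean. Such an R need not be euclidean — not valid.
(B) φ → [R]φ is equivalent to ◇p→p; it holds exactly when R ⊆ identity. Such an R need not be a subset of the identity — not valid.
(C) the dual of axiom 4: valid iff R is transitive. Such an R need not be transitive — not valid.
(D) axiom T: valid iff R is reflexive. Every such R is reflexive — valid.
(E) φ → [R]⟨R⟩φ is axiom B; it is valid on a frame exactly when R is symmetric. Such an R need not be symmetric, so not valid.

D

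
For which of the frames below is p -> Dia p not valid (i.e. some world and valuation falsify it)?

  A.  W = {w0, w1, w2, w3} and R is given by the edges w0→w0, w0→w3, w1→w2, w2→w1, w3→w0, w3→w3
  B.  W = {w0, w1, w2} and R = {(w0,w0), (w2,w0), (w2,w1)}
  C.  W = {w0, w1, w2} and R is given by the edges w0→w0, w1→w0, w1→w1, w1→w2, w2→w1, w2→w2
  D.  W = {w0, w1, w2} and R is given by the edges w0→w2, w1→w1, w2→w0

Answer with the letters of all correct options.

A, B, D

The schema p -> Dia p is the dual of axiom T; it is valid on a frame iff R is reflexive.
(A) R is not reflexive (not w1 R w1), so the schema fails here.
(B) R is not reflexive (not w1 R w1), so the schema fails here.
(C) R is reflexive (each world relates to itself), so the schema is valid here.
(D) R is not reflexive (not w0 R w0), so the schema fails here.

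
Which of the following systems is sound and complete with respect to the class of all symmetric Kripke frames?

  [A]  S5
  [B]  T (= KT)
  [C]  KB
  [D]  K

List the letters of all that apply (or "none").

(A) S5 is determined by the class of reflexive, symmetric, and transitive frames.
(B) T (= KT) is determined by the class of reflexive frames.
(C) KB is determined by exactly this class.
(D) K is determined by the class of arbitrary frames.

C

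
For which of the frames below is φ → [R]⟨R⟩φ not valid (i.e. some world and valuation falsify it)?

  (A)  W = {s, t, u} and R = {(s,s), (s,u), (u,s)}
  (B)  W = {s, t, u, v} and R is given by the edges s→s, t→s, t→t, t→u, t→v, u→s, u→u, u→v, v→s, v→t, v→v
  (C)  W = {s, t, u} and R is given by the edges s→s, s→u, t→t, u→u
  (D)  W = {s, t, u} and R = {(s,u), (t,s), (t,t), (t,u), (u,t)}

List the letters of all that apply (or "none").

B, C, D

The schema φ → [R]⟨R⟩φ is axiom B; it is valid on a frame iff R is symmetric.
(A) R is symmetric (every R-edge is matched by its reverse), so the schema is valid here.
(B) R is not symmetric (t R s but not s R t), so the schema fails here.
(C) R is not symmetric (s R u but not u R s), so the schema fails here.
(D) R is not symmetric (s R u but not u R s), so the schema fails here.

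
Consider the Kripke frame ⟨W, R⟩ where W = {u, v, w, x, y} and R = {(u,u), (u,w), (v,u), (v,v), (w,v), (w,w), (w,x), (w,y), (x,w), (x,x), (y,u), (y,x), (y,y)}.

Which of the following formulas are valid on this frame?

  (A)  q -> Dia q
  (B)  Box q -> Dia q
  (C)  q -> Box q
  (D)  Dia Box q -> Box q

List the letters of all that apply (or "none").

A, B

R is reflexive: each world relates to itself.
R is not euclidean: u R w and u R u but not w R u.
R is serial: every world has an R-successor.
R is not a subset of the identity: u R w with u ≠ w.
(A) q -> Dia q is the dual of axiom T; it is valid on a frame exactly when R is reflexive. R is reflexive, so valid.
(B) Box q -> Dia q is axiom D, which corresponds to seriality. R is serial — valid.
(C) q -> Box q (equivalent to ◇p→p) corresponds to R being a subset of the identity. Here R ⊄ identity, so not valid.
(D) Dia Box q -> Box q is the dual of axiom 5; it is valid on a frame exactly when R is euclidean. R is not euclidean, so not valid.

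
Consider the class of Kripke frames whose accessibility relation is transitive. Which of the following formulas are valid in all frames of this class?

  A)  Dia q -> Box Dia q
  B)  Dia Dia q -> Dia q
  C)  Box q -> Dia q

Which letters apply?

(A) Dia q -> Box Dia q is axiom 5; it is valid on a frame exactly when R is euclidean. Such an R need not be euclidean, so not valid.
(B) Dia Dia q -> Dia q is the dual of axiom 4, which corresponds to transitivity. Every such R is transitive — valid.
(C) Box q -> Dia q is axiom D, which corresponds to seriality. Such an R need not be serial — not valid.

B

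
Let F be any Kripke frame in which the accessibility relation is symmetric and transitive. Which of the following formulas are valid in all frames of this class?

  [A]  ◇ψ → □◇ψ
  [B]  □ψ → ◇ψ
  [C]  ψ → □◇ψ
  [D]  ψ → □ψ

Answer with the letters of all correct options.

A symmetric transitive relation is euclidean (uRv and uRw give vRu by symmetry, then vRw by transitivity).
(A) ◇ψ → □◇ψ is axiom 5; it is valid on a frame exactly when R is euclidean. Every such R is euclidean, so valid.
(B) □ψ → ◇ψ is axiom D; it is valid on a frame exactly when R is serial. Such an R need not be serial, so not valid.
(C) ψ → □◇ψ is axiom B; it is valid on a frame exactly when R is symmetric. Every such R is symmetric, so valid.
(D) ψ → □ψ is valid only on frames where every R-edge is a self-loop. Such an R need not be a subset of the identity — not valid.

A, C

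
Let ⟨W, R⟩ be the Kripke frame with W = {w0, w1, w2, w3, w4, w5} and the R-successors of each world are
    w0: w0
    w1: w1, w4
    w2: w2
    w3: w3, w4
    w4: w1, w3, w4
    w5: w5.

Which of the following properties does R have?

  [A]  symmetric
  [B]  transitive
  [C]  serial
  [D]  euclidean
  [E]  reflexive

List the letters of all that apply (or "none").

A, C, E

(A) symmetric: every R-edge is matched by its reverse.
(B) not transitive: w1 R w4 and w4 R w3 but not w1 R w3.
(C) serial: every world has an R-successor.
(D) not euclidean: w4 R w1 and w4 R w3 but not w1 R w3.
(E) reflexive: each world relates to itself.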